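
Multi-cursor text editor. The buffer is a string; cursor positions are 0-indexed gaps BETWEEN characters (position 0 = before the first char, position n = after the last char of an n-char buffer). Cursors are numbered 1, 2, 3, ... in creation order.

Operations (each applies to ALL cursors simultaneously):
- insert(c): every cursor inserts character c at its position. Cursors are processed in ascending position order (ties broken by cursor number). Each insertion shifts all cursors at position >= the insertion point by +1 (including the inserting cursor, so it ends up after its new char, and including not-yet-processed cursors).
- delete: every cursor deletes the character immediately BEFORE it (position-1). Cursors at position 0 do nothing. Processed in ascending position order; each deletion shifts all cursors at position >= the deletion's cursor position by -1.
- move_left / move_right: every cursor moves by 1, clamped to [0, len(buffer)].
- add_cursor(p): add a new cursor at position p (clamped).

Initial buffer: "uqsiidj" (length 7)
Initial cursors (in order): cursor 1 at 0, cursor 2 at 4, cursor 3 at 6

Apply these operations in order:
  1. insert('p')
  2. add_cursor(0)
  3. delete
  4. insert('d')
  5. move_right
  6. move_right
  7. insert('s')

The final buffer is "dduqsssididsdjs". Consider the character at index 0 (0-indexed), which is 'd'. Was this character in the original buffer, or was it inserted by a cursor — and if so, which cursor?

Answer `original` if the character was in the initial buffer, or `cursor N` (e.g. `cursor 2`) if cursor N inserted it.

After op 1 (insert('p')): buffer="puqsipidpj" (len 10), cursors c1@1 c2@6 c3@9, authorship 1....2..3.
After op 2 (add_cursor(0)): buffer="puqsipidpj" (len 10), cursors c4@0 c1@1 c2@6 c3@9, authorship 1....2..3.
After op 3 (delete): buffer="uqsiidj" (len 7), cursors c1@0 c4@0 c2@4 c3@6, authorship .......
After op 4 (insert('d')): buffer="dduqsididdj" (len 11), cursors c1@2 c4@2 c2@7 c3@10, authorship 14....2..3.
After op 5 (move_right): buffer="dduqsididdj" (len 11), cursors c1@3 c4@3 c2@8 c3@11, authorship 14....2..3.
After op 6 (move_right): buffer="dduqsididdj" (len 11), cursors c1@4 c4@4 c2@9 c3@11, authorship 14....2..3.
After op 7 (insert('s')): buffer="dduqsssididsdjs" (len 15), cursors c1@6 c4@6 c2@12 c3@15, authorship 14..14..2..23.3
Authorship (.=original, N=cursor N): 1 4 . . 1 4 . . 2 . . 2 3 . 3
Index 0: author = 1

Answer: cursor 1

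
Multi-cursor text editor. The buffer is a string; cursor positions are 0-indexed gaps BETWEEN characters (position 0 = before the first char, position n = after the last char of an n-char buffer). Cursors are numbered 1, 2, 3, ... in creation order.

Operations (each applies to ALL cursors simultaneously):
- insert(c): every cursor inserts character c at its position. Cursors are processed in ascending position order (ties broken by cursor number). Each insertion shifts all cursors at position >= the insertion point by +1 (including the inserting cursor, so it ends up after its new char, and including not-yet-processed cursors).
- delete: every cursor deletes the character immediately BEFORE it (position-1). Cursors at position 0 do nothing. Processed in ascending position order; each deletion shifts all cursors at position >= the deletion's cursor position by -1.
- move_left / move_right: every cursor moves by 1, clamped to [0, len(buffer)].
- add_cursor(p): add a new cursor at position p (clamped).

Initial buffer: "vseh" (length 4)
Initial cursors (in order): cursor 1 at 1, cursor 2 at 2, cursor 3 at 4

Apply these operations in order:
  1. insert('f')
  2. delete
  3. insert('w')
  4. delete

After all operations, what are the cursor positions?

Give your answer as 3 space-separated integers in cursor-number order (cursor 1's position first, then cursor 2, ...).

Answer: 1 2 4

Derivation:
After op 1 (insert('f')): buffer="vfsfehf" (len 7), cursors c1@2 c2@4 c3@7, authorship .1.2..3
After op 2 (delete): buffer="vseh" (len 4), cursors c1@1 c2@2 c3@4, authorship ....
After op 3 (insert('w')): buffer="vwswehw" (len 7), cursors c1@2 c2@4 c3@7, authorship .1.2..3
After op 4 (delete): buffer="vseh" (len 4), cursors c1@1 c2@2 c3@4, authorship ....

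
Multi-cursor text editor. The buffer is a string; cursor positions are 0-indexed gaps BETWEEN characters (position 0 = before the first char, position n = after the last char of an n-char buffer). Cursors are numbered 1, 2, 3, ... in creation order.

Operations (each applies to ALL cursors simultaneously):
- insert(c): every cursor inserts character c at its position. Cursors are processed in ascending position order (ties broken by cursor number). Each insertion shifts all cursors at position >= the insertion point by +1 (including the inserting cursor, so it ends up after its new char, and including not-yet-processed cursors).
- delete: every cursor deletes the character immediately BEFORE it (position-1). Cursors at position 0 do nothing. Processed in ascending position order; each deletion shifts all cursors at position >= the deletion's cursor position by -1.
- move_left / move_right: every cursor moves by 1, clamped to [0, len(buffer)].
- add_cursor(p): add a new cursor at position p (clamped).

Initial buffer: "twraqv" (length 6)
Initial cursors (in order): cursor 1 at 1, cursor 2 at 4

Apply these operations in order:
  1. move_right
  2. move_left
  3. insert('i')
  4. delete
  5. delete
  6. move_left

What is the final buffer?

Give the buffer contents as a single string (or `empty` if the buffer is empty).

Answer: wrqv

Derivation:
After op 1 (move_right): buffer="twraqv" (len 6), cursors c1@2 c2@5, authorship ......
After op 2 (move_left): buffer="twraqv" (len 6), cursors c1@1 c2@4, authorship ......
After op 3 (insert('i')): buffer="tiwraiqv" (len 8), cursors c1@2 c2@6, authorship .1...2..
After op 4 (delete): buffer="twraqv" (len 6), cursors c1@1 c2@4, authorship ......
After op 5 (delete): buffer="wrqv" (len 4), cursors c1@0 c2@2, authorship ....
After op 6 (move_left): buffer="wrqv" (len 4), cursors c1@0 c2@1, authorship ....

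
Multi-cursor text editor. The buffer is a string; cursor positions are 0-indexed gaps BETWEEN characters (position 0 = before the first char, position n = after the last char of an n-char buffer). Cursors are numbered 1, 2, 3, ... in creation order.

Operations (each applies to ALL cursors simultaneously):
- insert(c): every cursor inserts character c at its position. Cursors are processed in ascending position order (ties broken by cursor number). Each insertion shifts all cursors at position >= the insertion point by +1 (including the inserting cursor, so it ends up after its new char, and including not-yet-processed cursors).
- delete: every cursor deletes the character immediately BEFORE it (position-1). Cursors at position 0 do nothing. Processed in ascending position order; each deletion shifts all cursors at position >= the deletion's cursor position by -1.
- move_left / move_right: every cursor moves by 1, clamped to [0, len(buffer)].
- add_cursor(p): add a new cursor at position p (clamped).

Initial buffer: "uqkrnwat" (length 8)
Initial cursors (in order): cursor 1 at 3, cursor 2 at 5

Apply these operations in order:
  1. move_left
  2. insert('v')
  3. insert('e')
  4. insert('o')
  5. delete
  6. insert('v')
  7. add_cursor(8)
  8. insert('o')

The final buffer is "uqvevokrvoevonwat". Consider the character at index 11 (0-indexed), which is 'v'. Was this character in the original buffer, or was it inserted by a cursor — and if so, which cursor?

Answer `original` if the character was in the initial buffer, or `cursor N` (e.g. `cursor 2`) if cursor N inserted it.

After op 1 (move_left): buffer="uqkrnwat" (len 8), cursors c1@2 c2@4, authorship ........
After op 2 (insert('v')): buffer="uqvkrvnwat" (len 10), cursors c1@3 c2@6, authorship ..1..2....
After op 3 (insert('e')): buffer="uqvekrvenwat" (len 12), cursors c1@4 c2@8, authorship ..11..22....
After op 4 (insert('o')): buffer="uqveokrveonwat" (len 14), cursors c1@5 c2@10, authorship ..111..222....
After op 5 (delete): buffer="uqvekrvenwat" (len 12), cursors c1@4 c2@8, authorship ..11..22....
After op 6 (insert('v')): buffer="uqvevkrvevnwat" (len 14), cursors c1@5 c2@10, authorship ..111..222....
After op 7 (add_cursor(8)): buffer="uqvevkrvevnwat" (len 14), cursors c1@5 c3@8 c2@10, authorship ..111..222....
After op 8 (insert('o')): buffer="uqvevokrvoevonwat" (len 17), cursors c1@6 c3@10 c2@13, authorship ..1111..23222....
Authorship (.=original, N=cursor N): . . 1 1 1 1 . . 2 3 2 2 2 . . . .
Index 11: author = 2

Answer: cursor 2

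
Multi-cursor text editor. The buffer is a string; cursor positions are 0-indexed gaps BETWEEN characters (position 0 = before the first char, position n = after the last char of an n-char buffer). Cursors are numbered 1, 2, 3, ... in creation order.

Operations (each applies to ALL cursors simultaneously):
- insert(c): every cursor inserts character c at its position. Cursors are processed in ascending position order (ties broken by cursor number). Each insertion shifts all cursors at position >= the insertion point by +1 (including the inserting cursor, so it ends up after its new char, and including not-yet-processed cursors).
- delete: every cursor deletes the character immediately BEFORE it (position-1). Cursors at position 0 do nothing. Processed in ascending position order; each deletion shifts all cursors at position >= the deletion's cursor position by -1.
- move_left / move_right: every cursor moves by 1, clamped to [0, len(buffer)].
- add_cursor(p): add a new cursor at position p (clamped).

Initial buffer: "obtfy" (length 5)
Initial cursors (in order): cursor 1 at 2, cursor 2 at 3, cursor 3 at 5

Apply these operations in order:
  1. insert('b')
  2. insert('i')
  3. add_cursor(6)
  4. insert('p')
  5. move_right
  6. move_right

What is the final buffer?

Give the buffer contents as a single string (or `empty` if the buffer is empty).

Answer: obbiptbpipfybip

Derivation:
After op 1 (insert('b')): buffer="obbtbfyb" (len 8), cursors c1@3 c2@5 c3@8, authorship ..1.2..3
After op 2 (insert('i')): buffer="obbitbifybi" (len 11), cursors c1@4 c2@7 c3@11, authorship ..11.22..33
After op 3 (add_cursor(6)): buffer="obbitbifybi" (len 11), cursors c1@4 c4@6 c2@7 c3@11, authorship ..11.22..33
After op 4 (insert('p')): buffer="obbiptbpipfybip" (len 15), cursors c1@5 c4@8 c2@10 c3@15, authorship ..111.2422..333
After op 5 (move_right): buffer="obbiptbpipfybip" (len 15), cursors c1@6 c4@9 c2@11 c3@15, authorship ..111.2422..333
After op 6 (move_right): buffer="obbiptbpipfybip" (len 15), cursors c1@7 c4@10 c2@12 c3@15, authorship ..111.2422..333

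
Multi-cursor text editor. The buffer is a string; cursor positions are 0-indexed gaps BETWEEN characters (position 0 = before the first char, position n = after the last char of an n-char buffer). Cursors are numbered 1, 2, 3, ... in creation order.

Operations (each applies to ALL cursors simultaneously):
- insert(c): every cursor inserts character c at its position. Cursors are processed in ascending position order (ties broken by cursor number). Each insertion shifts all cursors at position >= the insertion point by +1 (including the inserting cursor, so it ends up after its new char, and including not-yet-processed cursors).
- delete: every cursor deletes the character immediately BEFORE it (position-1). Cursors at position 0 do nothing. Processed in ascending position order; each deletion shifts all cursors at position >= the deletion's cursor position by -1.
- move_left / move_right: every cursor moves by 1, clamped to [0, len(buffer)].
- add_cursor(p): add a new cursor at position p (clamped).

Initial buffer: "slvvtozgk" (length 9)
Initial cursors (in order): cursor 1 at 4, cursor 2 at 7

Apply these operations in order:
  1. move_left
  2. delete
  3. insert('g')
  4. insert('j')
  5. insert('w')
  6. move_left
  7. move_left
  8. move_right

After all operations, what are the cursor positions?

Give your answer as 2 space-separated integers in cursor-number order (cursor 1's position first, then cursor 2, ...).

After op 1 (move_left): buffer="slvvtozgk" (len 9), cursors c1@3 c2@6, authorship .........
After op 2 (delete): buffer="slvtzgk" (len 7), cursors c1@2 c2@4, authorship .......
After op 3 (insert('g')): buffer="slgvtgzgk" (len 9), cursors c1@3 c2@6, authorship ..1..2...
After op 4 (insert('j')): buffer="slgjvtgjzgk" (len 11), cursors c1@4 c2@8, authorship ..11..22...
After op 5 (insert('w')): buffer="slgjwvtgjwzgk" (len 13), cursors c1@5 c2@10, authorship ..111..222...
After op 6 (move_left): buffer="slgjwvtgjwzgk" (len 13), cursors c1@4 c2@9, authorship ..111..222...
After op 7 (move_left): buffer="slgjwvtgjwzgk" (len 13), cursors c1@3 c2@8, authorship ..111..222...
After op 8 (move_right): buffer="slgjwvtgjwzgk" (len 13), cursors c1@4 c2@9, authorship ..111..222...

Answer: 4 9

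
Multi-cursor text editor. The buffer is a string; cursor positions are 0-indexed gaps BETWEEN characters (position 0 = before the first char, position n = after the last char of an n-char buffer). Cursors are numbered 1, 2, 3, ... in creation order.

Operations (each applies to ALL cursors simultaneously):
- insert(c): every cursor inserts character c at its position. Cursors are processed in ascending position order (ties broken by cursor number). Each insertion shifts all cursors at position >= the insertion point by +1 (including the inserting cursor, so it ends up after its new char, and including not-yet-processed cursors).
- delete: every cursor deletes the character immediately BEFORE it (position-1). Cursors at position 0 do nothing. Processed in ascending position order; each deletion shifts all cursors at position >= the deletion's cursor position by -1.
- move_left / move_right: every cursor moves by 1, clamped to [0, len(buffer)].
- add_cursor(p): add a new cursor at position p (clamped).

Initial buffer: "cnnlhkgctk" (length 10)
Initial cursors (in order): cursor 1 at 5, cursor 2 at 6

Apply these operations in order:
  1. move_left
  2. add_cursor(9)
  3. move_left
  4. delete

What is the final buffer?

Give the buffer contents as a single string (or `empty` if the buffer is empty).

After op 1 (move_left): buffer="cnnlhkgctk" (len 10), cursors c1@4 c2@5, authorship ..........
After op 2 (add_cursor(9)): buffer="cnnlhkgctk" (len 10), cursors c1@4 c2@5 c3@9, authorship ..........
After op 3 (move_left): buffer="cnnlhkgctk" (len 10), cursors c1@3 c2@4 c3@8, authorship ..........
After op 4 (delete): buffer="cnhkgtk" (len 7), cursors c1@2 c2@2 c3@5, authorship .......

Answer: cnhkgtk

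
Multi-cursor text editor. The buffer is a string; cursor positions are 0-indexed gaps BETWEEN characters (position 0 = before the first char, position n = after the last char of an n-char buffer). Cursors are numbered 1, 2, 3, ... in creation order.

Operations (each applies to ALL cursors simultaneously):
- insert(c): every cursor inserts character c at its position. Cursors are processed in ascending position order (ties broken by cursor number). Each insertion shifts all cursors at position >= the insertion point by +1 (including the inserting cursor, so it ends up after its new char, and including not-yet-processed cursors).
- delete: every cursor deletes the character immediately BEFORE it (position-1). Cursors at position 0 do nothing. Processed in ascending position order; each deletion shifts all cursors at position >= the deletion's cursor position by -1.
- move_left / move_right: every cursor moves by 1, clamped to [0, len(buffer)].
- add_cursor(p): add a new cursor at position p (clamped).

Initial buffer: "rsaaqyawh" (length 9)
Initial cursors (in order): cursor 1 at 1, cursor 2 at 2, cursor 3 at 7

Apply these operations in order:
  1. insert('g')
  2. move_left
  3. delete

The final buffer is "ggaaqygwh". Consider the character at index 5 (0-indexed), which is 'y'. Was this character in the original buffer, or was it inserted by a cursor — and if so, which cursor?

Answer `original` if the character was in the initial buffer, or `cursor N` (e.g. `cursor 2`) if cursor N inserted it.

After op 1 (insert('g')): buffer="rgsgaaqyagwh" (len 12), cursors c1@2 c2@4 c3@10, authorship .1.2.....3..
After op 2 (move_left): buffer="rgsgaaqyagwh" (len 12), cursors c1@1 c2@3 c3@9, authorship .1.2.....3..
After op 3 (delete): buffer="ggaaqygwh" (len 9), cursors c1@0 c2@1 c3@6, authorship 12....3..
Authorship (.=original, N=cursor N): 1 2 . . . . 3 . .
Index 5: author = original

Answer: original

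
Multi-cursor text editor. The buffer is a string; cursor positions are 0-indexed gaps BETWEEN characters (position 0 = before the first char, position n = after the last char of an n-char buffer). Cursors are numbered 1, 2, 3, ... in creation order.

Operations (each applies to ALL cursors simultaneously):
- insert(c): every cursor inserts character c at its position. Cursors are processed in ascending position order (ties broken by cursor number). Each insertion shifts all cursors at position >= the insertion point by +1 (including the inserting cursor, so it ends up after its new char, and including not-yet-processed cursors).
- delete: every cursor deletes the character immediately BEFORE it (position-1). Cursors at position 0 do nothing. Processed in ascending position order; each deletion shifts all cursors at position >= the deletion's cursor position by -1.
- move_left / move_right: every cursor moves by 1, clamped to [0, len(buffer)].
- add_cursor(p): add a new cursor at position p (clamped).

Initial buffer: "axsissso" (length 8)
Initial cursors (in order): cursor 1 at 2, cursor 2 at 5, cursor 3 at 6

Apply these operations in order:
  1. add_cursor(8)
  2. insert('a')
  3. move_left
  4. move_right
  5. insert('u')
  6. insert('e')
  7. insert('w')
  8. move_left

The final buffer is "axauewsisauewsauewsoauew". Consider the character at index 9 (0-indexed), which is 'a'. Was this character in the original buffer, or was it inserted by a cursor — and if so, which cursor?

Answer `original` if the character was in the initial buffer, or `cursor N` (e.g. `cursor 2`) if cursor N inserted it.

After op 1 (add_cursor(8)): buffer="axsissso" (len 8), cursors c1@2 c2@5 c3@6 c4@8, authorship ........
After op 2 (insert('a')): buffer="axasisasasoa" (len 12), cursors c1@3 c2@7 c3@9 c4@12, authorship ..1...2.3..4
After op 3 (move_left): buffer="axasisasasoa" (len 12), cursors c1@2 c2@6 c3@8 c4@11, authorship ..1...2.3..4
After op 4 (move_right): buffer="axasisasasoa" (len 12), cursors c1@3 c2@7 c3@9 c4@12, authorship ..1...2.3..4
After op 5 (insert('u')): buffer="axausisausausoau" (len 16), cursors c1@4 c2@9 c3@12 c4@16, authorship ..11...22.33..44
After op 6 (insert('e')): buffer="axauesisauesauesoaue" (len 20), cursors c1@5 c2@11 c3@15 c4@20, authorship ..111...222.333..444
After op 7 (insert('w')): buffer="axauewsisauewsauewsoauew" (len 24), cursors c1@6 c2@13 c3@18 c4@24, authorship ..1111...2222.3333..4444
After op 8 (move_left): buffer="axauewsisauewsauewsoauew" (len 24), cursors c1@5 c2@12 c3@17 c4@23, authorship ..1111...2222.3333..4444
Authorship (.=original, N=cursor N): . . 1 1 1 1 . . . 2 2 2 2 . 3 3 3 3 . . 4 4 4 4
Index 9: author = 2

Answer: cursor 2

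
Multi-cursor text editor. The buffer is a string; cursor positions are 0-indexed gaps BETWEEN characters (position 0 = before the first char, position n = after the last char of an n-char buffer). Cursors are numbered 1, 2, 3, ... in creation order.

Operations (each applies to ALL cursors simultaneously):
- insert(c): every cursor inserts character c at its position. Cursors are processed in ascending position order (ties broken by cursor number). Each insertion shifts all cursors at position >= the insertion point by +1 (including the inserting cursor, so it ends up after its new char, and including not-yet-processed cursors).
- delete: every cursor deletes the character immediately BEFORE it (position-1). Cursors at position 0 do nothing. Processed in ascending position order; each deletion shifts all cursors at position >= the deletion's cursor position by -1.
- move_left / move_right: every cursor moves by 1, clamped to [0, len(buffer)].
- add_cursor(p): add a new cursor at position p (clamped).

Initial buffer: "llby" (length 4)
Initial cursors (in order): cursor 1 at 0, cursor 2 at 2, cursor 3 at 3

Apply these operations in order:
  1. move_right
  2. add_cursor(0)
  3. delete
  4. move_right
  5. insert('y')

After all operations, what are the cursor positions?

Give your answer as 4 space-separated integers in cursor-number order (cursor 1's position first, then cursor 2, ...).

After op 1 (move_right): buffer="llby" (len 4), cursors c1@1 c2@3 c3@4, authorship ....
After op 2 (add_cursor(0)): buffer="llby" (len 4), cursors c4@0 c1@1 c2@3 c3@4, authorship ....
After op 3 (delete): buffer="l" (len 1), cursors c1@0 c4@0 c2@1 c3@1, authorship .
After op 4 (move_right): buffer="l" (len 1), cursors c1@1 c2@1 c3@1 c4@1, authorship .
After op 5 (insert('y')): buffer="lyyyy" (len 5), cursors c1@5 c2@5 c3@5 c4@5, authorship .1234

Answer: 5 5 5 5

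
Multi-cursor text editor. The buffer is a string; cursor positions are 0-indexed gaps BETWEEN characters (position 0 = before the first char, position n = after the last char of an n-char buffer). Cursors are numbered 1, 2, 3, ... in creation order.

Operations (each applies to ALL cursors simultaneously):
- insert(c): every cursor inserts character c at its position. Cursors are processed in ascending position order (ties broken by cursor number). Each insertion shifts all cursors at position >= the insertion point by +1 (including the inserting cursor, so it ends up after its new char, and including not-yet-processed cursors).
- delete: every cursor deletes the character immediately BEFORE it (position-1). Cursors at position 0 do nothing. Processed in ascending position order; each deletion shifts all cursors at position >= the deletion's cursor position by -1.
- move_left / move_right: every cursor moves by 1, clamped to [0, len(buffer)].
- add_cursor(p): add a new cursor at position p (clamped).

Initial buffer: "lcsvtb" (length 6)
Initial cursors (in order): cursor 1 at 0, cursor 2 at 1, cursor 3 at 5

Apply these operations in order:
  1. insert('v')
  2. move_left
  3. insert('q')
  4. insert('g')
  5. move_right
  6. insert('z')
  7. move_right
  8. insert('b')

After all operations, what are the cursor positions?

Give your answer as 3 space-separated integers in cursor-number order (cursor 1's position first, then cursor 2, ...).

After op 1 (insert('v')): buffer="vlvcsvtvb" (len 9), cursors c1@1 c2@3 c3@8, authorship 1.2....3.
After op 2 (move_left): buffer="vlvcsvtvb" (len 9), cursors c1@0 c2@2 c3@7, authorship 1.2....3.
After op 3 (insert('q')): buffer="qvlqvcsvtqvb" (len 12), cursors c1@1 c2@4 c3@10, authorship 11.22....33.
After op 4 (insert('g')): buffer="qgvlqgvcsvtqgvb" (len 15), cursors c1@2 c2@6 c3@13, authorship 111.222....333.
After op 5 (move_right): buffer="qgvlqgvcsvtqgvb" (len 15), cursors c1@3 c2@7 c3@14, authorship 111.222....333.
After op 6 (insert('z')): buffer="qgvzlqgvzcsvtqgvzb" (len 18), cursors c1@4 c2@9 c3@17, authorship 1111.2222....3333.
After op 7 (move_right): buffer="qgvzlqgvzcsvtqgvzb" (len 18), cursors c1@5 c2@10 c3@18, authorship 1111.2222....3333.
After op 8 (insert('b')): buffer="qgvzlbqgvzcbsvtqgvzbb" (len 21), cursors c1@6 c2@12 c3@21, authorship 1111.12222.2...3333.3

Answer: 6 12 21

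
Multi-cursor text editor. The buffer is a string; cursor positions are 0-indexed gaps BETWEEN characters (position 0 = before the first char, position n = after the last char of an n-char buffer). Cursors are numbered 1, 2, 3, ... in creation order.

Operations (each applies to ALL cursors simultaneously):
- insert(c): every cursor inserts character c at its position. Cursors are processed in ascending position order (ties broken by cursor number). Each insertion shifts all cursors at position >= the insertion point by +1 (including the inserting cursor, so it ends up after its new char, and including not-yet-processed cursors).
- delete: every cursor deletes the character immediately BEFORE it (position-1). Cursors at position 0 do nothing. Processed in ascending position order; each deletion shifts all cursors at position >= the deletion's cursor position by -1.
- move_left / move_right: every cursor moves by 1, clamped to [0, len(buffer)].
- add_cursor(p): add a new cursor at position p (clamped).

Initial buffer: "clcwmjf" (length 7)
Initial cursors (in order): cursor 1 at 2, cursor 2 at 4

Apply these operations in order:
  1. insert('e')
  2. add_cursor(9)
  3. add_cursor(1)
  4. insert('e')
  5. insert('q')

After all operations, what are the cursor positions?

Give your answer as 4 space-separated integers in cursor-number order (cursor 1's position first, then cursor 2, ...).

Answer: 7 12 17 3

Derivation:
After op 1 (insert('e')): buffer="clecwemjf" (len 9), cursors c1@3 c2@6, authorship ..1..2...
After op 2 (add_cursor(9)): buffer="clecwemjf" (len 9), cursors c1@3 c2@6 c3@9, authorship ..1..2...
After op 3 (add_cursor(1)): buffer="clecwemjf" (len 9), cursors c4@1 c1@3 c2@6 c3@9, authorship ..1..2...
After op 4 (insert('e')): buffer="celeecweemjfe" (len 13), cursors c4@2 c1@5 c2@9 c3@13, authorship .4.11..22...3
After op 5 (insert('q')): buffer="ceqleeqcweeqmjfeq" (len 17), cursors c4@3 c1@7 c2@12 c3@17, authorship .44.111..222...33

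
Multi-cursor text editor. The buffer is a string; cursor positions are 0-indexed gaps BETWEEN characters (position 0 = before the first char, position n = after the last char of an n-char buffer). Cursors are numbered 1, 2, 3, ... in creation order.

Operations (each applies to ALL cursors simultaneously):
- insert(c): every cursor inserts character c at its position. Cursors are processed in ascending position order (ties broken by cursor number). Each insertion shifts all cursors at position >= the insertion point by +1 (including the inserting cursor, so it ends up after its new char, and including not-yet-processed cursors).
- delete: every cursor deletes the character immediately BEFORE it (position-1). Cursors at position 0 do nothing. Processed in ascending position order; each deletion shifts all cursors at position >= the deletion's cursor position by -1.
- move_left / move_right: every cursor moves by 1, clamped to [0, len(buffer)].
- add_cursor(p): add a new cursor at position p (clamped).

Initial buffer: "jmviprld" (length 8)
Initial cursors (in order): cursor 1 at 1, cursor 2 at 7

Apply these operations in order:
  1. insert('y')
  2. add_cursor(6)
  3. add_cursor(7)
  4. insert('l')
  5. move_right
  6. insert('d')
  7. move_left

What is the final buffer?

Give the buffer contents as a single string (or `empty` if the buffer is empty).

Answer: jylmdviplrdlldyldd

Derivation:
After op 1 (insert('y')): buffer="jymviprlyd" (len 10), cursors c1@2 c2@9, authorship .1......2.
After op 2 (add_cursor(6)): buffer="jymviprlyd" (len 10), cursors c1@2 c3@6 c2@9, authorship .1......2.
After op 3 (add_cursor(7)): buffer="jymviprlyd" (len 10), cursors c1@2 c3@6 c4@7 c2@9, authorship .1......2.
After op 4 (insert('l')): buffer="jylmviplrllyld" (len 14), cursors c1@3 c3@8 c4@10 c2@13, authorship .11....3.4.22.
After op 5 (move_right): buffer="jylmviplrllyld" (len 14), cursors c1@4 c3@9 c4@11 c2@14, authorship .11....3.4.22.
After op 6 (insert('d')): buffer="jylmdviplrdlldyldd" (len 18), cursors c1@5 c3@11 c4@14 c2@18, authorship .11.1...3.34.422.2
After op 7 (move_left): buffer="jylmdviplrdlldyldd" (len 18), cursors c1@4 c3@10 c4@13 c2@17, authorship .11.1...3.34.422.2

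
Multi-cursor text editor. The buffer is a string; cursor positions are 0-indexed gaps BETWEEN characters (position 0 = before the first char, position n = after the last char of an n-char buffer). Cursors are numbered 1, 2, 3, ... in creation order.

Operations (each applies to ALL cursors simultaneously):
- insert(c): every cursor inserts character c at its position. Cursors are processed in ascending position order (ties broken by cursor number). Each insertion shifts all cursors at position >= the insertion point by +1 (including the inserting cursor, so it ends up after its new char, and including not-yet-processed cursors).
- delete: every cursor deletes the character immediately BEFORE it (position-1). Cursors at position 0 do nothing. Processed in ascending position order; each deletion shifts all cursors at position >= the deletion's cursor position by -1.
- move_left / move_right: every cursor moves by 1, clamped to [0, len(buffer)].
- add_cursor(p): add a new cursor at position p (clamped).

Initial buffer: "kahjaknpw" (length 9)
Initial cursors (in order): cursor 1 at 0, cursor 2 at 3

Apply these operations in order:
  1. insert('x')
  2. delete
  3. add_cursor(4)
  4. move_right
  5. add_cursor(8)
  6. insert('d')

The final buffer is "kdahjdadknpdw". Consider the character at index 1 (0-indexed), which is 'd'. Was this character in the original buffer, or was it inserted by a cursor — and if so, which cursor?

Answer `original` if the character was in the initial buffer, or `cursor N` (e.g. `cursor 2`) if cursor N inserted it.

After op 1 (insert('x')): buffer="xkahxjaknpw" (len 11), cursors c1@1 c2@5, authorship 1...2......
After op 2 (delete): buffer="kahjaknpw" (len 9), cursors c1@0 c2@3, authorship .........
After op 3 (add_cursor(4)): buffer="kahjaknpw" (len 9), cursors c1@0 c2@3 c3@4, authorship .........
After op 4 (move_right): buffer="kahjaknpw" (len 9), cursors c1@1 c2@4 c3@5, authorship .........
After op 5 (add_cursor(8)): buffer="kahjaknpw" (len 9), cursors c1@1 c2@4 c3@5 c4@8, authorship .........
After op 6 (insert('d')): buffer="kdahjdadknpdw" (len 13), cursors c1@2 c2@6 c3@8 c4@12, authorship .1...2.3...4.
Authorship (.=original, N=cursor N): . 1 . . . 2 . 3 . . . 4 .
Index 1: author = 1

Answer: cursor 1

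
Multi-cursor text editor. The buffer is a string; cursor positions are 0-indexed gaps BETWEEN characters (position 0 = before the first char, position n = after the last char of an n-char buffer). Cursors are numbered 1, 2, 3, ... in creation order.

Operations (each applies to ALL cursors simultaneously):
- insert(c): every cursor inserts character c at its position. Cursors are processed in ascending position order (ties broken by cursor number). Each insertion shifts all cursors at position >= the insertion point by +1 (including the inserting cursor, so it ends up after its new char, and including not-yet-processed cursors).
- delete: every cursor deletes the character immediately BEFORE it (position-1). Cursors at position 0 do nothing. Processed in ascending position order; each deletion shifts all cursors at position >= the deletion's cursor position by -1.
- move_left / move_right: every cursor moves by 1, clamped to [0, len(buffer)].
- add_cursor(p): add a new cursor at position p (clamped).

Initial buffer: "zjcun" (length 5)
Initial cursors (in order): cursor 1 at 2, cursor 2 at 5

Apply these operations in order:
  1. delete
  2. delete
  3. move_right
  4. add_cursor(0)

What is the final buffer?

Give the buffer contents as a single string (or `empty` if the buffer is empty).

After op 1 (delete): buffer="zcu" (len 3), cursors c1@1 c2@3, authorship ...
After op 2 (delete): buffer="c" (len 1), cursors c1@0 c2@1, authorship .
After op 3 (move_right): buffer="c" (len 1), cursors c1@1 c2@1, authorship .
After op 4 (add_cursor(0)): buffer="c" (len 1), cursors c3@0 c1@1 c2@1, authorship .

Answer: c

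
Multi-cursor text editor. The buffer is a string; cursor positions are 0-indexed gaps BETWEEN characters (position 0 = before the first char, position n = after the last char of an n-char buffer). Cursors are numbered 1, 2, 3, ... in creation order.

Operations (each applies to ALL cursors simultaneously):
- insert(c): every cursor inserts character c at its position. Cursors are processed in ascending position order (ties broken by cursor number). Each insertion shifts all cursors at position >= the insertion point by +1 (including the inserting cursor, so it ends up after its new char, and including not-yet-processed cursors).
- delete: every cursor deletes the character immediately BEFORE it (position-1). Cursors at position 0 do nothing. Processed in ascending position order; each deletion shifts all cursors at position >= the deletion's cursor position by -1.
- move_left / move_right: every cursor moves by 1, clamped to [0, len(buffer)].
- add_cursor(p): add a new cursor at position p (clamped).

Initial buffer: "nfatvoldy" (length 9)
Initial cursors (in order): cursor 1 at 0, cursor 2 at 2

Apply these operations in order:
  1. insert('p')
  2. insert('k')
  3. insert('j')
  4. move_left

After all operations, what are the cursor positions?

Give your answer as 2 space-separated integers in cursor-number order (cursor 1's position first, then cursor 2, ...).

Answer: 2 7

Derivation:
After op 1 (insert('p')): buffer="pnfpatvoldy" (len 11), cursors c1@1 c2@4, authorship 1..2.......
After op 2 (insert('k')): buffer="pknfpkatvoldy" (len 13), cursors c1@2 c2@6, authorship 11..22.......
After op 3 (insert('j')): buffer="pkjnfpkjatvoldy" (len 15), cursors c1@3 c2@8, authorship 111..222.......
After op 4 (move_left): buffer="pkjnfpkjatvoldy" (len 15), cursors c1@2 c2@7, authorship 111..222.......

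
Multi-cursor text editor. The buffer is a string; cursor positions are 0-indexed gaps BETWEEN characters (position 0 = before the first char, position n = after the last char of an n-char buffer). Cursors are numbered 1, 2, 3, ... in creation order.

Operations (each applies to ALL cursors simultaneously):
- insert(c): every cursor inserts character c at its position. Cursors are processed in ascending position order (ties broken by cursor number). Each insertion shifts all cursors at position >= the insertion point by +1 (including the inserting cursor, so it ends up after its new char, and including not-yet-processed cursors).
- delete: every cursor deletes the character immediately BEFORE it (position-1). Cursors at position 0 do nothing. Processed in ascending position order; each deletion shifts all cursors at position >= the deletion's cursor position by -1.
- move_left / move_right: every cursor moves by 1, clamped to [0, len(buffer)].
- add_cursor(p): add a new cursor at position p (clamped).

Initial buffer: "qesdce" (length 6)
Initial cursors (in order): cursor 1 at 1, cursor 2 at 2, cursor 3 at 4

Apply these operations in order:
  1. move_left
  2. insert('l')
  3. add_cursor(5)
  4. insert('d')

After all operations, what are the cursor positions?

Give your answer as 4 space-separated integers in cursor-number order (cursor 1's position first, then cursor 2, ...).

Answer: 2 5 10 8

Derivation:
After op 1 (move_left): buffer="qesdce" (len 6), cursors c1@0 c2@1 c3@3, authorship ......
After op 2 (insert('l')): buffer="lqlesldce" (len 9), cursors c1@1 c2@3 c3@6, authorship 1.2..3...
After op 3 (add_cursor(5)): buffer="lqlesldce" (len 9), cursors c1@1 c2@3 c4@5 c3@6, authorship 1.2..3...
After op 4 (insert('d')): buffer="ldqldesdlddce" (len 13), cursors c1@2 c2@5 c4@8 c3@10, authorship 11.22..433...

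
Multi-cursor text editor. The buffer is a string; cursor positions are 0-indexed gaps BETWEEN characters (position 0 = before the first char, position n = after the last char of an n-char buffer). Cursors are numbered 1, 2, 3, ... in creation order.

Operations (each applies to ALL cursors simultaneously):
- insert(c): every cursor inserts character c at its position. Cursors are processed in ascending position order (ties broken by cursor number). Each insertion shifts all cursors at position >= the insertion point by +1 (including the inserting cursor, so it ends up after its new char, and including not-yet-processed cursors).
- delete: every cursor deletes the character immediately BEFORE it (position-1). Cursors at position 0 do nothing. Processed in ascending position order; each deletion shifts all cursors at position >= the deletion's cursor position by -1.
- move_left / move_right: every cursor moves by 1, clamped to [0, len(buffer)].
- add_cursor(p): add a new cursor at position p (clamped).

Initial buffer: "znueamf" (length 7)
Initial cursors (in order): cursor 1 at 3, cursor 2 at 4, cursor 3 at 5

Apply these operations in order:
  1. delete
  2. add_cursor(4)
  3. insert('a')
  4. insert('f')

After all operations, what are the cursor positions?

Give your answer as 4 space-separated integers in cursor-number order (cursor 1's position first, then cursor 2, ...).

After op 1 (delete): buffer="znmf" (len 4), cursors c1@2 c2@2 c3@2, authorship ....
After op 2 (add_cursor(4)): buffer="znmf" (len 4), cursors c1@2 c2@2 c3@2 c4@4, authorship ....
After op 3 (insert('a')): buffer="znaaamfa" (len 8), cursors c1@5 c2@5 c3@5 c4@8, authorship ..123..4
After op 4 (insert('f')): buffer="znaaafffmfaf" (len 12), cursors c1@8 c2@8 c3@8 c4@12, authorship ..123123..44

Answer: 8 8 8 12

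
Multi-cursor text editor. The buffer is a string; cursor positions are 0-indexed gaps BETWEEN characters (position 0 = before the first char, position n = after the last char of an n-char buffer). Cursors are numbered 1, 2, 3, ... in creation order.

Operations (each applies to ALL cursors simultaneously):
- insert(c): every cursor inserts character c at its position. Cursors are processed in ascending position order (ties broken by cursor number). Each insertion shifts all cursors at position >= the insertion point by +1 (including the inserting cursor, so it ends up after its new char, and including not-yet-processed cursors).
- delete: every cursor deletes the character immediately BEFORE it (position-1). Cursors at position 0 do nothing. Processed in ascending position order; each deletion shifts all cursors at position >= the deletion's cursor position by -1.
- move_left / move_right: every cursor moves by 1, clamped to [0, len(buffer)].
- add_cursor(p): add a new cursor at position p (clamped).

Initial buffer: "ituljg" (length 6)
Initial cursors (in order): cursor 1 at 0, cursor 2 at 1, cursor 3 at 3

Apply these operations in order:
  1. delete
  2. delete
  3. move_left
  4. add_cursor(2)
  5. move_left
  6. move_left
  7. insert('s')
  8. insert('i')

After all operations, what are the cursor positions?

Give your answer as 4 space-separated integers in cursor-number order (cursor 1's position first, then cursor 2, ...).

After op 1 (delete): buffer="tljg" (len 4), cursors c1@0 c2@0 c3@1, authorship ....
After op 2 (delete): buffer="ljg" (len 3), cursors c1@0 c2@0 c3@0, authorship ...
After op 3 (move_left): buffer="ljg" (len 3), cursors c1@0 c2@0 c3@0, authorship ...
After op 4 (add_cursor(2)): buffer="ljg" (len 3), cursors c1@0 c2@0 c3@0 c4@2, authorship ...
After op 5 (move_left): buffer="ljg" (len 3), cursors c1@0 c2@0 c3@0 c4@1, authorship ...
After op 6 (move_left): buffer="ljg" (len 3), cursors c1@0 c2@0 c3@0 c4@0, authorship ...
After op 7 (insert('s')): buffer="ssssljg" (len 7), cursors c1@4 c2@4 c3@4 c4@4, authorship 1234...
After op 8 (insert('i')): buffer="ssssiiiiljg" (len 11), cursors c1@8 c2@8 c3@8 c4@8, authorship 12341234...

Answer: 8 8 8 8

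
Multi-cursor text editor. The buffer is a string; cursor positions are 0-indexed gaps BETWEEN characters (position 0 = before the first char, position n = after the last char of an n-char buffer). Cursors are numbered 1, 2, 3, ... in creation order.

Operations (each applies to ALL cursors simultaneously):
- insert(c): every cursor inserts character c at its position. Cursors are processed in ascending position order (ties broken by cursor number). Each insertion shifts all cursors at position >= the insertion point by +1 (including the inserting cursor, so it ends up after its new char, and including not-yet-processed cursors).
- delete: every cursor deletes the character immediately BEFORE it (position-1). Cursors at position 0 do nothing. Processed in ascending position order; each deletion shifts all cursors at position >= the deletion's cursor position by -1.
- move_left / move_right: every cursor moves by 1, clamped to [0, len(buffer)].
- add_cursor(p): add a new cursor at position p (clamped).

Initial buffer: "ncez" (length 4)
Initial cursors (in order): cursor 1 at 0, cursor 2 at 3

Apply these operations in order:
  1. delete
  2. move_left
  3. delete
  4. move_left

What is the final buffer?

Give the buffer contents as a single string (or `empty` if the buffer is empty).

Answer: cz

Derivation:
After op 1 (delete): buffer="ncz" (len 3), cursors c1@0 c2@2, authorship ...
After op 2 (move_left): buffer="ncz" (len 3), cursors c1@0 c2@1, authorship ...
After op 3 (delete): buffer="cz" (len 2), cursors c1@0 c2@0, authorship ..
After op 4 (move_left): buffer="cz" (len 2), cursors c1@0 c2@0, authorship ..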